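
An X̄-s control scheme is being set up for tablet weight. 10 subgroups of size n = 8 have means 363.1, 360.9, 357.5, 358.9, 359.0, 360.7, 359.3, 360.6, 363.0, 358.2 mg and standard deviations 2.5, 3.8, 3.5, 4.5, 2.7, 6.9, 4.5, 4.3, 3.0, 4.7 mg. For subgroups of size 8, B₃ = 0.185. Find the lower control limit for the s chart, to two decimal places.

s̄ = (2.5 + 3.8 + 3.5 + 4.5 + 2.7 + 6.9 + 4.5 + 4.3 + 3.0 + 4.7) / 10 = 4.0400
LCL_s = B₃·s̄ = 0.185 × 4.0400 = 0.7474

0.75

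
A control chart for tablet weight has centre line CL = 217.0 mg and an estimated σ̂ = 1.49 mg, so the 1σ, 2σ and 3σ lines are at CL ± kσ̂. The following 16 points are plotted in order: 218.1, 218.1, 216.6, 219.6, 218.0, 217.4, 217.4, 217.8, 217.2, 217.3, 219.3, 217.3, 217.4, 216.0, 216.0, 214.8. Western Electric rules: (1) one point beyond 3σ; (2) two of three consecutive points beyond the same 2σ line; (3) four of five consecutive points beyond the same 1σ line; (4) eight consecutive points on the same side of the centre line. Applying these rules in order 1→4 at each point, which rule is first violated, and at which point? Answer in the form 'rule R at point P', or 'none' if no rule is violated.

Zone of each point (C = within 1σ̂, B = 1σ̂–2σ̂, A = 2σ̂–3σ̂, * = beyond 3σ̂; sign = side of CL): 1:+C, 2:+C, 3:-C, 4:+B, 5:+C, 6:+C, 7:+C, 8:+C, 9:+C, 10:+C, 11:+B, 12:+C, 13:+C, 14:-C, 15:-C, 16:-B
Rule 4 (eight consecutive points on the same side of the centre line) is satisfied at point 11.

rule 4 at point 11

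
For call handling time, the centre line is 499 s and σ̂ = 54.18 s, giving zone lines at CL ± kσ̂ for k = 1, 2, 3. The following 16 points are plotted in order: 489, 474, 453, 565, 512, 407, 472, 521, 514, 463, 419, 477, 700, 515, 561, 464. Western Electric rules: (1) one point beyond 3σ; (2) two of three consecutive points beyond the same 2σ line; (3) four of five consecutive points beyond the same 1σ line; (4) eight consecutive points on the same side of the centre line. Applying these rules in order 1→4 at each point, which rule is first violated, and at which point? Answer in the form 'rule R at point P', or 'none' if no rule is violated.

rule 1 at point 13

Zone of each point (C = within 1σ̂, B = 1σ̂–2σ̂, A = 2σ̂–3σ̂, * = beyond 3σ̂; sign = side of CL): 1:-C, 2:-C, 3:-C, 4:+B, 5:+C, 6:-B, 7:-C, 8:+C, 9:+C, 10:-C, 11:-B, 12:-C, 13:+*, 14:+C, 15:+B, 16:-C
Rule 1 (one point beyond the 3σ limits) is satisfied at point 13.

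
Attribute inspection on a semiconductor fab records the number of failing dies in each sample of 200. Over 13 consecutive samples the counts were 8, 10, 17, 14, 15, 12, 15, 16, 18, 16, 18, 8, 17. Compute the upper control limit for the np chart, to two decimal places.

p̄ = Σdᵢ / (k·n) = 184 / (13 × 200) = 0.07077
UCL = np̄ + 3·√(np̄(1−p̄)) = 14.1538 + 3 × √(14.1538×0.92923) = 14.1538 + 3 × 3.6266 = 25.0336

25.03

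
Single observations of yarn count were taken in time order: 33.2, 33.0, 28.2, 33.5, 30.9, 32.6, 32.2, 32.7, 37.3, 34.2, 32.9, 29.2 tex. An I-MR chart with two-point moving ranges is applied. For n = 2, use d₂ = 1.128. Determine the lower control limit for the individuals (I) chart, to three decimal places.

X̄ = (33.2 + 33.0 + 28.2 + 33.5 + 30.9 + 32.6 + 32.2 + 32.7 + 37.3 + 34.2 + 32.9 + 29.2) / 12 = 32.4917
Moving ranges: 0.2, 4.8, 5.3, 2.6, 1.7, 0.4, 0.5, 4.6, 3.1, 1.3, 3.7; M̄R̄ = 28.2000 / 11 = 2.5636
LCL = X̄ − 3·M̄R̄/d₂ = 32.4917 − 3 × 2.5636 / 1.128 = 25.6735

25.673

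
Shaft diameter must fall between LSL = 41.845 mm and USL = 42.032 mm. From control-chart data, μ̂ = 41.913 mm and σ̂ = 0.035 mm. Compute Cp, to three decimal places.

0.890

Cp = (USL − LSL) / (6σ̂) = (42.032 − 41.845) / (6 × 0.035) = 0.1870 / 0.2100 = 0.8905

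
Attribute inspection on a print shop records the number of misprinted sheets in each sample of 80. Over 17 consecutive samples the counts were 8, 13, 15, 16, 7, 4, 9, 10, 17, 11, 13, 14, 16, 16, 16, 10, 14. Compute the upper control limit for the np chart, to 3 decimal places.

21.971

p̄ = Σdᵢ / (k·n) = 209 / (17 × 80) = 0.15368
UCL = np̄ + 3·√(np̄(1−p̄)) = 12.2941 + 3 × √(12.2941×0.84632) = 12.2941 + 3 × 3.2256 = 21.9711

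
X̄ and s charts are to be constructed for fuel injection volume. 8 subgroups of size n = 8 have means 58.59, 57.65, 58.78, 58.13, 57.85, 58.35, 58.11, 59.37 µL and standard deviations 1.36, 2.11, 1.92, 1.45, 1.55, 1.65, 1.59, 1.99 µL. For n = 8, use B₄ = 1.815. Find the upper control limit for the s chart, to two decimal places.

3.09

s̄ = (1.36 + 2.11 + 1.92 + 1.45 + 1.55 + 1.65 + 1.59 + 1.99) / 8 = 1.7025
UCL_s = B₄·s̄ = 1.815 × 1.7025 = 3.0900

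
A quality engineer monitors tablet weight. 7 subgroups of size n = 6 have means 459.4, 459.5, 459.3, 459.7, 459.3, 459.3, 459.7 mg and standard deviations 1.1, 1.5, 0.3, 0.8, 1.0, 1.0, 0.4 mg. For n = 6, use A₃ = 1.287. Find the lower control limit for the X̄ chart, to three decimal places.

X̄̄ = (459.4 + 459.5 + 459.3 + 459.7 + 459.3 + 459.3 + 459.7) / 7 = 459.4571
s̄ = (1.1 + 1.5 + 0.3 + 0.8 + 1.0 + 1.0 + 0.4) / 7 = 0.8714
LCL = X̄̄ − A₃·s̄ = 459.4571 − 1.287 × 0.8714 = 458.3356

458.336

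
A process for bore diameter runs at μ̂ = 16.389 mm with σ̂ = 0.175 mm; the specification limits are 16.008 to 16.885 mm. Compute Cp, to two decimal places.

Cp = (USL − LSL) / (6σ̂) = (16.885 − 16.008) / (6 × 0.175) = 0.8770 / 1.0500 = 0.8352

0.84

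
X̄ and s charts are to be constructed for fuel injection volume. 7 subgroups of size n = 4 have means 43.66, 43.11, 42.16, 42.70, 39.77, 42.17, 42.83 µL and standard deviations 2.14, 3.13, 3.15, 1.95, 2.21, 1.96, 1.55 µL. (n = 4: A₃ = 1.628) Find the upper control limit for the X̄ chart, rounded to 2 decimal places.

X̄̄ = (43.66 + 43.11 + 42.16 + 42.70 + 39.77 + 42.17 + 42.83) / 7 = 42.3429
s̄ = (2.14 + 3.13 + 3.15 + 1.95 + 2.21 + 1.96 + 1.55) / 7 = 2.2986
UCL = X̄̄ + A₃·s̄ = 42.3429 + 1.628 × 2.2986 = 46.0849

46.08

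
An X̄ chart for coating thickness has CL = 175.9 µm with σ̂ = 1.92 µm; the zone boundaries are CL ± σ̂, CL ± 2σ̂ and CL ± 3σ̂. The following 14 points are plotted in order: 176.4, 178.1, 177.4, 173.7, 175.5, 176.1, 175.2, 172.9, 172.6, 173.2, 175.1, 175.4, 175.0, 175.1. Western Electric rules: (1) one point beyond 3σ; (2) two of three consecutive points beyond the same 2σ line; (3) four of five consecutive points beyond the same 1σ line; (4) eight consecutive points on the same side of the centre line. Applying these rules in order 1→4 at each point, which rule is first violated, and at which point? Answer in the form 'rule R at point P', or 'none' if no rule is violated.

Zone of each point (C = within 1σ̂, B = 1σ̂–2σ̂, A = 2σ̂–3σ̂, * = beyond 3σ̂; sign = side of CL): 1:+C, 2:+B, 3:+C, 4:-B, 5:-C, 6:+C, 7:-C, 8:-B, 9:-B, 10:-B, 11:-C, 12:-C, 13:-C, 14:-C
Rule 4 (eight consecutive points on the same side of the centre line) is satisfied at point 14.

rule 4 at point 14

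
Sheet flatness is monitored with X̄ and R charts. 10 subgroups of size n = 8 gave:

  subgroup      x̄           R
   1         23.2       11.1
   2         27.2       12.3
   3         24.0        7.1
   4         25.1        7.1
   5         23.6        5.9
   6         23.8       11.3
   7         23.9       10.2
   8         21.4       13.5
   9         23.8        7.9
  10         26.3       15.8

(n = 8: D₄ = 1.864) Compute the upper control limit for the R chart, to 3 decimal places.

R̄ = (11.1 + 12.3 + 7.1 + 7.1 + 5.9 + 11.3 + 10.2 + 13.5 + 7.9 + 15.8) / 10 = 102.2000 / 10 = 10.2200
UCL_R = D₄·R̄ = 1.864 × 10.2200 = 19.0501

19.050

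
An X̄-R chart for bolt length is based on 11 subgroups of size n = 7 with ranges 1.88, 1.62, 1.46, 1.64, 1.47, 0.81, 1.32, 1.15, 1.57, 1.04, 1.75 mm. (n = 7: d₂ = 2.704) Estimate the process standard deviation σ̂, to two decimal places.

0.53

R̄ = (1.88 + 1.62 + 1.46 + 1.64 + 1.47 + 0.81 + 1.32 + 1.15 + 1.57 + 1.04 + 1.75) / 11 = 1.4282
σ̂ = R̄ / d₂ = 1.4282 / 2.704 = 0.5282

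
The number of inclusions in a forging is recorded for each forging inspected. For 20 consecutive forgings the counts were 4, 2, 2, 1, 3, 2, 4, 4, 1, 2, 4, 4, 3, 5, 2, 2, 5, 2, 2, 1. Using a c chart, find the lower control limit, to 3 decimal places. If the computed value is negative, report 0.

c̄ = (4 + 2 + 2 + 1 + 3 + 2 + 4 + 4 + 1 + 2 + 4 + 4 + 3 + 5 + 2 + 2 + 5 + 2 + 2 + 1) / 20 = 55 / 20 = 2.7500
LCL = c̄ − 3√c̄ = 2.7500 − 3 × 1.6583 = -2.2249 → 0 (cannot be negative)

0.000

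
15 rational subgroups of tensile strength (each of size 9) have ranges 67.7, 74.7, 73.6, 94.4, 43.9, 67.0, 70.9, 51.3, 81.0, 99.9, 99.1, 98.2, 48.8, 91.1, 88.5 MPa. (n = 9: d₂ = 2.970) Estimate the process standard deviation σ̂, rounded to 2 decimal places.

25.82

R̄ = (67.7 + 74.7 + 73.6 + 94.4 + 43.9 + 67.0 + 70.9 + 51.3 + 81.0 + 99.9 + 99.1 + 98.2 + 48.8 + 91.1 + 88.5) / 15 = 76.6733
σ̂ = R̄ / d₂ = 76.6733 / 2.970 = 25.8159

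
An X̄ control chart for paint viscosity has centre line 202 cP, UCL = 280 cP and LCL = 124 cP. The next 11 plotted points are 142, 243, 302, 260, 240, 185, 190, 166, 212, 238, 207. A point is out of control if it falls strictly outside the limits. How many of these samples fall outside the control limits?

Compare each point to [124, 280]: sample 3 = 302 > UCL.

1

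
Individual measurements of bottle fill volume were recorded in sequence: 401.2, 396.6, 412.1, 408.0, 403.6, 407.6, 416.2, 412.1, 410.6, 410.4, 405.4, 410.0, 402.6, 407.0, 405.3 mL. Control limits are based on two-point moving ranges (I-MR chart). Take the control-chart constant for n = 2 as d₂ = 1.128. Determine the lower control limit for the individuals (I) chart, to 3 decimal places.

393.930

X̄ = (401.2 + 396.6 + 412.1 + 408.0 + 403.6 + 407.6 + 416.2 + 412.1 + 410.6 + 410.4 + 405.4 + 410.0 + 402.6 + 407.0 + 405.3) / 15 = 407.2467
Moving ranges: 4.6, 15.5, 4.1, 4.4, 4.0, 8.6, 4.1, 1.5, 0.2, 5.0, 4.6, 7.4, 4.4, 1.7; M̄R̄ = 70.1000 / 14 = 5.0071
LCL = X̄ − 3·M̄R̄/d₂ = 407.2467 − 3 × 5.0071 / 1.128 = 393.9298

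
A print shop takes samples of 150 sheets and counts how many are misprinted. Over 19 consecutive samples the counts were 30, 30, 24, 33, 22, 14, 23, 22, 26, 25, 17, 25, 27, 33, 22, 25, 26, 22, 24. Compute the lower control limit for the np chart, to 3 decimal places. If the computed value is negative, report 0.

11.102

p̄ = Σdᵢ / (k·n) = 470 / (19 × 150) = 0.16491
LCL = np̄ − 3·√(np̄(1−p̄)) = 24.7368 − 3 × 4.5450 = 11.1017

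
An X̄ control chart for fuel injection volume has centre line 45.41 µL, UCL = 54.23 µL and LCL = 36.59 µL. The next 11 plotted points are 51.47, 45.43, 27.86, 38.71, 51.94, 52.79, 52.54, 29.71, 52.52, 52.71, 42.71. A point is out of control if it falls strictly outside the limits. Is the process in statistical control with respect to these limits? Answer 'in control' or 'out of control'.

out of control

Compare each point to [36.59, 54.23]: sample 3 = 27.86 < LCL; sample 8 = 29.71 < LCL.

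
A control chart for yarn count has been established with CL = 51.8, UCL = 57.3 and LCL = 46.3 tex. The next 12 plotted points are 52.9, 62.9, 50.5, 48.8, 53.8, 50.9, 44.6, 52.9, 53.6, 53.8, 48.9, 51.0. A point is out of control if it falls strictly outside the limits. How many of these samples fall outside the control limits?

2

Compare each point to [46.3, 57.3]: sample 2 = 62.9 > UCL; sample 7 = 44.6 < LCL.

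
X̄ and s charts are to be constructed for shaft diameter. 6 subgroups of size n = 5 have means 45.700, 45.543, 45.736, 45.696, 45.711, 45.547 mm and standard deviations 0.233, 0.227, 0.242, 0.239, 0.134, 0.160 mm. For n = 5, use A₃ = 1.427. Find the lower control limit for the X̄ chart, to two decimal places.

X̄̄ = (45.700 + 45.543 + 45.736 + 45.696 + 45.711 + 45.547) / 6 = 45.6555
s̄ = (0.233 + 0.227 + 0.242 + 0.239 + 0.134 + 0.160) / 6 = 0.2058
LCL = X̄̄ − A₃·s̄ = 45.6555 − 1.427 × 0.2058 = 45.3618

45.36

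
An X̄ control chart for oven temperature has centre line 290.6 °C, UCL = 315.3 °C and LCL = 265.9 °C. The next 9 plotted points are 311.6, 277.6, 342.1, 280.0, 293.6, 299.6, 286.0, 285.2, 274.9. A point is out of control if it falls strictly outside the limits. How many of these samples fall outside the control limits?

Compare each point to [265.9, 315.3]: sample 3 = 342.1 > UCL.

1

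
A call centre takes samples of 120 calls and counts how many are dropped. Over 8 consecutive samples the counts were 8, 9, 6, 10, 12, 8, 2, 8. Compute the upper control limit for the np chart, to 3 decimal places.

16.013

p̄ = Σdᵢ / (k·n) = 63 / (8 × 120) = 0.06563
UCL = np̄ + 3·√(np̄(1−p̄)) = 7.8750 + 3 × √(7.8750×0.93437) = 7.8750 + 3 × 2.7126 = 16.0128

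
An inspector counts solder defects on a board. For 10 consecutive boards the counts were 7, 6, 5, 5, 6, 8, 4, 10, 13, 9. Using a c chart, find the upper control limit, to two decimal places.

15.41

c̄ = (7 + 6 + 5 + 5 + 6 + 8 + 4 + 10 + 13 + 9) / 10 = 73 / 10 = 7.3000
UCL = c̄ + 3√c̄ = 7.3000 + 3 × √7.3000 = 7.3000 + 3 × 2.7019 = 15.4056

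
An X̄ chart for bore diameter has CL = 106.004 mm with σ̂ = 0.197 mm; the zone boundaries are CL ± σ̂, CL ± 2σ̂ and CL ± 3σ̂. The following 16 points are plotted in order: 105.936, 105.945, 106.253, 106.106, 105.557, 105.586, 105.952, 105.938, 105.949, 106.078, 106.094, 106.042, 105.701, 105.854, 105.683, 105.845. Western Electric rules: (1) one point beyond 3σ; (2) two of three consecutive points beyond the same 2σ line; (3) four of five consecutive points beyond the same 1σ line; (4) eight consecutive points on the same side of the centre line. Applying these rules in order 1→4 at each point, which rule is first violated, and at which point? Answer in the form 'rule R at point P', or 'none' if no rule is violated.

Zone of each point (C = within 1σ̂, B = 1σ̂–2σ̂, A = 2σ̂–3σ̂, * = beyond 3σ̂; sign = side of CL): 1:-C, 2:-C, 3:+B, 4:+C, 5:-A, 6:-A, 7:-C, 8:-C, 9:-C, 10:+C, 11:+C, 12:+C, 13:-B, 14:-C, 15:-B, 16:-C
Rule 2 (two of three consecutive points beyond the same 2σ limit) is satisfied at point 6.

rule 2 at point 6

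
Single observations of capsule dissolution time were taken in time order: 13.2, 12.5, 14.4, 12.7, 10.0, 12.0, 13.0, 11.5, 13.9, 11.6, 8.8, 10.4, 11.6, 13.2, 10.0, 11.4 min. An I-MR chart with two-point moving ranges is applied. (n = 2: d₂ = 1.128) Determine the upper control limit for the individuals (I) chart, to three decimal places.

X̄ = (13.2 + 12.5 + 14.4 + 12.7 + 10.0 + 12.0 + 13.0 + 11.5 + 13.9 + 11.6 + 8.8 + 10.4 + 11.6 + 13.2 + 10.0 + 11.4) / 16 = 11.8875
Moving ranges: 0.7, 1.9, 1.7, 2.7, 2.0, 1.0, 1.5, 2.4, 2.3, 2.8, 1.6, 1.2, 1.6, 3.2, 1.4; M̄R̄ = 28.0000 / 15 = 1.8667
UCL = X̄ + 3·M̄R̄/d₂ = 11.8875 + 3 × 1.8667 / 1.128 = 16.8520

16.852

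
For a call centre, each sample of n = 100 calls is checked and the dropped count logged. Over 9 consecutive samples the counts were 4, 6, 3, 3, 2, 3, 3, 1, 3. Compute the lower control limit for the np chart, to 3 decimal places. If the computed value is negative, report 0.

0.000

p̄ = Σdᵢ / (k·n) = 28 / (9 × 100) = 0.03111
LCL = np̄ − 3·√(np̄(1−p̄)) = 3.1111 − 3 × 1.7362 = -2.0974 → 0 (negative, so LCL = 0)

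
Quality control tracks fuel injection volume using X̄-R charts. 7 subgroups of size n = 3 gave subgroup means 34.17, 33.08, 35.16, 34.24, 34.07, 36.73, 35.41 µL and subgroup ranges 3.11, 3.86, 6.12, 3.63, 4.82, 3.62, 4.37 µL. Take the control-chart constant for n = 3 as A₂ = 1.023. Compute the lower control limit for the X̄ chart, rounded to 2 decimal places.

X̄̄ = (34.17 + 33.08 + 35.16 + 34.24 + 34.07 + 36.73 + 35.41) / 7 = 242.8600 / 7 = 34.6943
R̄ = (3.11 + 3.86 + 6.12 + 3.63 + 4.82 + 3.62 + 4.37) / 7 = 29.5300 / 7 = 4.2186
LCL = X̄̄ − A₂·R̄ = 34.6943 − 1.023 × 4.2186 = 30.3787

30.38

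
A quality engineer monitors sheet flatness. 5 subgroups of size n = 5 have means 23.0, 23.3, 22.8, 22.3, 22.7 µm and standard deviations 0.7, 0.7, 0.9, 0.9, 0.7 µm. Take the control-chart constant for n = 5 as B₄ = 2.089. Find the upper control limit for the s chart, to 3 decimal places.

s̄ = (0.7 + 0.7 + 0.9 + 0.9 + 0.7) / 5 = 0.7800
UCL_s = B₄·s̄ = 2.089 × 0.7800 = 1.6294

1.629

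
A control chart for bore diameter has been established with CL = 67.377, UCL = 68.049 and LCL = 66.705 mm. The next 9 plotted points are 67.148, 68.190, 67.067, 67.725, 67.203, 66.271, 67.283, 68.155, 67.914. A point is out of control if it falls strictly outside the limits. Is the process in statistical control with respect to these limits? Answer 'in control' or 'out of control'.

Compare each point to [66.705, 68.049]: sample 2 = 68.190 > UCL; sample 6 = 66.271 < LCL; sample 8 = 68.155 > UCL.

out of control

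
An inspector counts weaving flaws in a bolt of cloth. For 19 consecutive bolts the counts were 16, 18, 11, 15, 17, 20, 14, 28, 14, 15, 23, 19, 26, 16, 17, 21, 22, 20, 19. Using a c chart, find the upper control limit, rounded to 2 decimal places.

31.37

c̄ = (16 + 18 + 11 + 15 + 17 + 20 + 14 + 28 + 14 + 15 + 23 + 19 + 26 + 16 + 17 + 21 + 22 + 20 + 19) / 19 = 351 / 19 = 18.4737
UCL = c̄ + 3√c̄ = 18.4737 + 3 × √18.4737 = 18.4737 + 3 × 4.2981 = 31.3680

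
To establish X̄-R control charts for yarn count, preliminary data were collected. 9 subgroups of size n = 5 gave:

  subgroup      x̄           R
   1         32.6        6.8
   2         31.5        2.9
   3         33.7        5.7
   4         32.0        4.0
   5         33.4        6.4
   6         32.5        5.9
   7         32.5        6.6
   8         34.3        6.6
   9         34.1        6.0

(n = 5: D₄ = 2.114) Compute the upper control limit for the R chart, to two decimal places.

R̄ = (6.8 + 2.9 + 5.7 + 4.0 + 6.4 + 5.9 + 6.6 + 6.6 + 6.0) / 9 = 50.9000 / 9 = 5.6556
UCL_R = D₄·R̄ = 2.114 × 5.6556 = 11.9558

11.96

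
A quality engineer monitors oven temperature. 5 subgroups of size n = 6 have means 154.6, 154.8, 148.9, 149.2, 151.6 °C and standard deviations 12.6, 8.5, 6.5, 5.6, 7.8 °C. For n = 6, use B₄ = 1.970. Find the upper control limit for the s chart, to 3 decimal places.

16.154

s̄ = (12.6 + 8.5 + 6.5 + 5.6 + 7.8) / 5 = 8.2000
UCL_s = B₄·s̄ = 1.970 × 8.2000 = 16.1540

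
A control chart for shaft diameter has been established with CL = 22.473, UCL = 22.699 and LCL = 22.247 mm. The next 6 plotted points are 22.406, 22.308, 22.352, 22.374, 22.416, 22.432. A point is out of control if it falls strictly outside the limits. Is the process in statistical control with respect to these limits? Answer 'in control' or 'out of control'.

All 6 points lie within [22.247, 22.699].

in control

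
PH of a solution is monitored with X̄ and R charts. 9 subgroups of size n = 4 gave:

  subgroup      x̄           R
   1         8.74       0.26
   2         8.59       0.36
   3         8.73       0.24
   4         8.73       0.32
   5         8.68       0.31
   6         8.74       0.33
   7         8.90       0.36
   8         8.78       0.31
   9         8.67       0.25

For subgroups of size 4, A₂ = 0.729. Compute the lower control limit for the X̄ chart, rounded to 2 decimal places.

X̄̄ = (8.74 + 8.59 + 8.73 + 8.73 + 8.68 + 8.74 + 8.90 + 8.78 + 8.67) / 9 = 78.5600 / 9 = 8.7289
R̄ = (0.26 + 0.36 + 0.24 + 0.32 + 0.31 + 0.33 + 0.36 + 0.31 + 0.25) / 9 = 2.7400 / 9 = 0.3044
LCL = X̄̄ − A₂·R̄ = 8.7289 − 0.729 × 0.3044 = 8.5069

8.51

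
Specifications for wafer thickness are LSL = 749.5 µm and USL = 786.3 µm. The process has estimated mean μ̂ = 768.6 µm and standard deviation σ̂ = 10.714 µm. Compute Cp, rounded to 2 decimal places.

Cp = (USL − LSL) / (6σ̂) = (786.3 − 749.5) / (6 × 10.714) = 36.8000 / 64.2840 = 0.5725

0.57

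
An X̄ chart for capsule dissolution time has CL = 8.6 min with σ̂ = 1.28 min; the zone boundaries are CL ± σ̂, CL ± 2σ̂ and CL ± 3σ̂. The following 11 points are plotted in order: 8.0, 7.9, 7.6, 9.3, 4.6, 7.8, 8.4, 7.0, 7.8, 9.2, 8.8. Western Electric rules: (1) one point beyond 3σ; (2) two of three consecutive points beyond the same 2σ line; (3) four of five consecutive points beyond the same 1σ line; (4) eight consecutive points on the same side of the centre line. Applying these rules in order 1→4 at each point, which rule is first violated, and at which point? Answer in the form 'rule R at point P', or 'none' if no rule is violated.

Zone of each point (C = within 1σ̂, B = 1σ̂–2σ̂, A = 2σ̂–3σ̂, * = beyond 3σ̂; sign = side of CL): 1:-C, 2:-C, 3:-C, 4:+C, 5:-*, 6:-C, 7:-C, 8:-B, 9:-C, 10:+C, 11:+C
Rule 1 (one point beyond the 3σ limits) is satisfied at point 5.

rule 1 at point 5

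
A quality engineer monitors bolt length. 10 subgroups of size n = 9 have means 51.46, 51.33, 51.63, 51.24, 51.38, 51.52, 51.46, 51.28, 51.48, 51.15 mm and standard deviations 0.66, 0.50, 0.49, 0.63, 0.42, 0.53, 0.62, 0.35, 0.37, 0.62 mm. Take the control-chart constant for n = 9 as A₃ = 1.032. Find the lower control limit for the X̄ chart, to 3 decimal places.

X̄̄ = (51.46 + 51.33 + 51.63 + 51.24 + 51.38 + 51.52 + 51.46 + 51.28 + 51.48 + 51.15) / 10 = 51.3930
s̄ = (0.66 + 0.50 + 0.49 + 0.63 + 0.42 + 0.53 + 0.62 + 0.35 + 0.37 + 0.62) / 10 = 0.5190
LCL = X̄̄ − A₃·s̄ = 51.3930 − 1.032 × 0.5190 = 50.8574

50.857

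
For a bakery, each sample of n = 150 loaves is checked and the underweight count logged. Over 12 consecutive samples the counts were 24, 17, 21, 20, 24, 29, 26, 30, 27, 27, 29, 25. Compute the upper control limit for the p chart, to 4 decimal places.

0.2573

p̄ = Σdᵢ / (k·n) = 299 / (12 × 150) = 0.16611
UCL = p̄ + 3·√(p̄(1−p̄)/n) = 0.16611 + 3 × √(0.16611×0.83389/150) = 0.16611 + 3 × 0.03039 = 0.25728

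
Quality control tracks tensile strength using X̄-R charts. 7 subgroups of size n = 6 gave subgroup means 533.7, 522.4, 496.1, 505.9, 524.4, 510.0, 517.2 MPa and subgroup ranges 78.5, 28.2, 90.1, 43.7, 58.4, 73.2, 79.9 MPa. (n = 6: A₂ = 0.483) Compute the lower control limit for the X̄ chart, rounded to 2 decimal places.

484.48

X̄̄ = (533.7 + 522.4 + 496.1 + 505.9 + 524.4 + 510.0 + 517.2) / 7 = 3609.7000 / 7 = 515.6714
R̄ = (78.5 + 28.2 + 90.1 + 43.7 + 58.4 + 73.2 + 79.9) / 7 = 452.0000 / 7 = 64.5714
LCL = X̄̄ − A₂·R̄ = 515.6714 − 0.483 × 64.5714 = 484.4834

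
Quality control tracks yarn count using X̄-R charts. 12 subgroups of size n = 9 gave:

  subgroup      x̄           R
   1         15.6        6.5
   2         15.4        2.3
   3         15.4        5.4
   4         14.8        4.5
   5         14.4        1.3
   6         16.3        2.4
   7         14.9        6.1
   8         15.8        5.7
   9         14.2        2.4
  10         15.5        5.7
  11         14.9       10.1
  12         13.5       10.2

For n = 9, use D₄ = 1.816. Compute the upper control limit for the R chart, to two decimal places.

9.47

R̄ = (6.5 + 2.3 + 5.4 + 4.5 + 1.3 + 2.4 + 6.1 + 5.7 + 2.4 + 5.7 + 10.1 + 10.2) / 12 = 62.6000 / 12 = 5.2167
UCL_R = D₄·R̄ = 1.816 × 5.2167 = 9.4735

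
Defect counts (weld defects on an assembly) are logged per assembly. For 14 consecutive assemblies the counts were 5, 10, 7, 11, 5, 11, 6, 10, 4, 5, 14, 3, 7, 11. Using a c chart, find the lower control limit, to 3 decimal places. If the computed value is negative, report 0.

0.000

c̄ = (5 + 10 + 7 + 11 + 5 + 11 + 6 + 10 + 4 + 5 + 14 + 3 + 7 + 11) / 14 = 109 / 14 = 7.7857
LCL = c̄ − 3√c̄ = 7.7857 − 3 × 2.7903 = -0.5852 → 0 (cannot be negative)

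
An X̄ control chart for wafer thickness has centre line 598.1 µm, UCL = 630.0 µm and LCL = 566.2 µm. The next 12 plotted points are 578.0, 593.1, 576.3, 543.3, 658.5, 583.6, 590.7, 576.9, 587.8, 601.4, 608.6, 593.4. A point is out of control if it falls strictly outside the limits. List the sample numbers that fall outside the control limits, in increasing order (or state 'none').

4, 5

Compare each point to [566.2, 630.0]: sample 4 = 543.3 < LCL; sample 5 = 658.5 > UCL.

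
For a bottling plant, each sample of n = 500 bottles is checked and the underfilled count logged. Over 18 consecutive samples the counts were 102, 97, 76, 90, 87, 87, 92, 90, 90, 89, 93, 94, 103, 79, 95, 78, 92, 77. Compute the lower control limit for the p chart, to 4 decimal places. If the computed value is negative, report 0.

0.1276

p̄ = Σdᵢ / (k·n) = 1611 / (18 × 500) = 0.17900
LCL = p̄ − 3·√(p̄(1−p̄)/n) = 0.17900 − 3 × 0.01714 = 0.12757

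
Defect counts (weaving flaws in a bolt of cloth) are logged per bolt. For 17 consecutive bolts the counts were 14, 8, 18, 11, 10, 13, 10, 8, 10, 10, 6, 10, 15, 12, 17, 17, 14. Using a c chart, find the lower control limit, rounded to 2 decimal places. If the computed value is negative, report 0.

1.57

c̄ = (14 + 8 + 18 + 11 + 10 + 13 + 10 + 8 + 10 + 10 + 6 + 10 + 15 + 12 + 17 + 17 + 14) / 17 = 203 / 17 = 11.9412
LCL = c̄ − 3√c̄ = 11.9412 − 3 × 3.4556 = 1.5744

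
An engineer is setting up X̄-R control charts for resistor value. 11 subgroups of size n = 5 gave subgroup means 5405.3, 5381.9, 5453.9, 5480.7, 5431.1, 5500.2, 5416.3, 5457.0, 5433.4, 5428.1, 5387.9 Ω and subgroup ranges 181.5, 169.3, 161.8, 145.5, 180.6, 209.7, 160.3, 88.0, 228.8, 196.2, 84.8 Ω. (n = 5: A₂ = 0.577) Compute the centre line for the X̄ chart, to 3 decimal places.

X̄̄ = (5405.3 + 5381.9 + 5453.9 + 5480.7 + 5431.1 + 5500.2 + 5416.3 + 5457.0 + 5433.4 + 5428.1 + 5387.9) / 11 = 59775.8000 / 11 = 5434.1636
CL = X̄̄ = 5434.1636

5434.164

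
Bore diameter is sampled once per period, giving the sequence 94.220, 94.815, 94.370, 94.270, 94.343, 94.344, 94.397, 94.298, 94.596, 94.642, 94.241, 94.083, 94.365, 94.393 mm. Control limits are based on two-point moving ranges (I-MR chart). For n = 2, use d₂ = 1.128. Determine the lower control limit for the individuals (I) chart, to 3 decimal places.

X̄ = (94.220 + 94.815 + 94.370 + 94.270 + 94.343 + 94.344 + 94.397 + 94.298 + 94.596 + 94.642 + 94.241 + 94.083 + 94.365 + 94.393) / 14 = 94.3841
Moving ranges: 0.595, 0.445, 0.100, 0.073, 0.001, 0.053, 0.099, 0.298, 0.046, 0.401, 0.158, 0.282, 0.028; M̄R̄ = 2.5790 / 13 = 0.1984
LCL = X̄ − 3·M̄R̄/d₂ = 94.3841 − 3 × 0.1984 / 1.128 = 93.8565

93.856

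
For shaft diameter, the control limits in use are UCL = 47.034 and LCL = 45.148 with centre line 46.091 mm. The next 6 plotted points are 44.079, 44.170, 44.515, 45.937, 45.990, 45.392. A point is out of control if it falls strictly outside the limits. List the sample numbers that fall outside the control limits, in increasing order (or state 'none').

Compare each point to [45.148, 47.034]: sample 1 = 44.079 < LCL; sample 2 = 44.170 < LCL; sample 3 = 44.515 < LCL.

1, 2, 3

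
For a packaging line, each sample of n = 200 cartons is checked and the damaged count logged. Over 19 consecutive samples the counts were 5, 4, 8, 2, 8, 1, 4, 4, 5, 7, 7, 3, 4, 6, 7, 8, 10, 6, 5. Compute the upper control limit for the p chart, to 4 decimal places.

p̄ = Σdᵢ / (k·n) = 104 / (19 × 200) = 0.02737
UCL = p̄ + 3·√(p̄(1−p̄)/n) = 0.02737 + 3 × √(0.02737×0.97263/200) = 0.02737 + 3 × 0.01154 = 0.06198

0.0620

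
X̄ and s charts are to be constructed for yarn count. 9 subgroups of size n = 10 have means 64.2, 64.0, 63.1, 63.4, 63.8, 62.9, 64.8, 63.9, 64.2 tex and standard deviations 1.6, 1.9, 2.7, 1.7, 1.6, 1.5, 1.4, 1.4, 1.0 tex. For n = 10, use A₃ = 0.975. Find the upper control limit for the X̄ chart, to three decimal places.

X̄̄ = (64.2 + 64.0 + 63.1 + 63.4 + 63.8 + 62.9 + 64.8 + 63.9 + 64.2) / 9 = 63.8111
s̄ = (1.6 + 1.9 + 2.7 + 1.7 + 1.6 + 1.5 + 1.4 + 1.4 + 1.0) / 9 = 1.6444
UCL = X̄̄ + A₃·s̄ = 63.8111 + 0.975 × 1.6444 = 65.4144

65.414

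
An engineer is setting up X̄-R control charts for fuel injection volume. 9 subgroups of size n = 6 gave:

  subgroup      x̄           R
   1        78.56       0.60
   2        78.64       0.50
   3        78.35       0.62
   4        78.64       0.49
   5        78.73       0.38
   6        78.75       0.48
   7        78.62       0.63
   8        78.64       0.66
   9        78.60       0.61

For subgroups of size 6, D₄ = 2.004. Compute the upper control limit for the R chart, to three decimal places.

R̄ = (0.60 + 0.50 + 0.62 + 0.49 + 0.38 + 0.48 + 0.63 + 0.66 + 0.61) / 9 = 4.9700 / 9 = 0.5522
UCL_R = D₄·R̄ = 2.004 × 0.5522 = 1.1067

1.107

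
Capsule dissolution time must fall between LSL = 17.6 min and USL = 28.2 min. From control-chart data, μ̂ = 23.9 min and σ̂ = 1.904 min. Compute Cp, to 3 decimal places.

0.928

Cp = (USL − LSL) / (6σ̂) = (28.2 − 17.6) / (6 × 1.904) = 10.6000 / 11.4240 = 0.9279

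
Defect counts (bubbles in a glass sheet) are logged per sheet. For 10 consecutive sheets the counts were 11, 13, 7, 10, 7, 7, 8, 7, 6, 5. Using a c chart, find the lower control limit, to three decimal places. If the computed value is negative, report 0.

0.000

c̄ = (11 + 13 + 7 + 10 + 7 + 7 + 8 + 7 + 6 + 5) / 10 = 81 / 10 = 8.1000
LCL = c̄ − 3√c̄ = 8.1000 − 3 × 2.8460 = -0.4381 → 0 (cannot be negative)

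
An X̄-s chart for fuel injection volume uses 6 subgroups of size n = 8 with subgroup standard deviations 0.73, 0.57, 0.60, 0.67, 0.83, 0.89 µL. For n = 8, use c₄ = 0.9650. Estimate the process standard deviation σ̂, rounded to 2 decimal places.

s̄ = (0.73 + 0.57 + 0.60 + 0.67 + 0.83 + 0.89) / 6 = 0.7150
σ̂ = s̄ / c₄ = 0.7150 / 0.9650 = 0.7409

0.74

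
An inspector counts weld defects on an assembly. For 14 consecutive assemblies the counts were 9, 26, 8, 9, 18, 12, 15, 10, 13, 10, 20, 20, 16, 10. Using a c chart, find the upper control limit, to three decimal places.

c̄ = (9 + 26 + 8 + 9 + 18 + 12 + 15 + 10 + 13 + 10 + 20 + 20 + 16 + 10) / 14 = 196 / 14 = 14.0000
UCL = c̄ + 3√c̄ = 14.0000 + 3 × √14.0000 = 14.0000 + 3 × 3.7417 = 25.2250

25.225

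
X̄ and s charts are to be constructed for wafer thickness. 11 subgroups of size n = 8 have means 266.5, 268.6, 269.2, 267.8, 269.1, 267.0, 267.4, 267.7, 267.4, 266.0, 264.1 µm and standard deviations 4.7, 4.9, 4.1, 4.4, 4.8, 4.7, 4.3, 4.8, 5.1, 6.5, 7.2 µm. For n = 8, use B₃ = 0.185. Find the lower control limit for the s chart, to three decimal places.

0.933

s̄ = (4.7 + 4.9 + 4.1 + 4.4 + 4.8 + 4.7 + 4.3 + 4.8 + 5.1 + 6.5 + 7.2) / 11 = 5.0455
LCL_s = B₃·s̄ = 0.185 × 5.0455 = 0.9334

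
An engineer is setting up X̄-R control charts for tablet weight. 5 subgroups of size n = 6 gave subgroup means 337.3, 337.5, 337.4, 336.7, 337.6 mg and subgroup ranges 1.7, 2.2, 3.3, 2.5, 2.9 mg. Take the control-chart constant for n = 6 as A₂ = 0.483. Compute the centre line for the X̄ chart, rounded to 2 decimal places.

337.30

X̄̄ = (337.3 + 337.5 + 337.4 + 336.7 + 337.6) / 5 = 1686.5000 / 5 = 337.3000
CL = X̄̄ = 337.3000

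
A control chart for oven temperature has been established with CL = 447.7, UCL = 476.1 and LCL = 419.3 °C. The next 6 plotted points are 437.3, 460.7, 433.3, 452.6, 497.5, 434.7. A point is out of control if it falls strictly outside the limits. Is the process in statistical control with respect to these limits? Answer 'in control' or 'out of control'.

out of control

Compare each point to [419.3, 476.1]: sample 5 = 497.5 > UCL.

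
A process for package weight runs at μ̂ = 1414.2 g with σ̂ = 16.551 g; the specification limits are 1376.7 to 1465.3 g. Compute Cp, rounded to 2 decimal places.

Cp = (USL − LSL) / (6σ̂) = (1465.3 − 1376.7) / (6 × 16.551) = 88.6000 / 99.3060 = 0.8922

0.89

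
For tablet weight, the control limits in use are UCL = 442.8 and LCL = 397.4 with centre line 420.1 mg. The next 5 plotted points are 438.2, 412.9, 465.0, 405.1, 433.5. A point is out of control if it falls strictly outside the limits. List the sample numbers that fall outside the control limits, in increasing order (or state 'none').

Compare each point to [397.4, 442.8]: sample 3 = 465.0 > UCL.

3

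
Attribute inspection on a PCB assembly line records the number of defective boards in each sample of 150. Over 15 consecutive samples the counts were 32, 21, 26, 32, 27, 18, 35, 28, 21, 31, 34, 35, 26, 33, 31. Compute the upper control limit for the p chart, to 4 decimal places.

0.2874

p̄ = Σdᵢ / (k·n) = 430 / (15 × 150) = 0.19111
UCL = p̄ + 3·√(p̄(1−p̄)/n) = 0.19111 + 3 × √(0.19111×0.80889/150) = 0.19111 + 3 × 0.03210 = 0.28742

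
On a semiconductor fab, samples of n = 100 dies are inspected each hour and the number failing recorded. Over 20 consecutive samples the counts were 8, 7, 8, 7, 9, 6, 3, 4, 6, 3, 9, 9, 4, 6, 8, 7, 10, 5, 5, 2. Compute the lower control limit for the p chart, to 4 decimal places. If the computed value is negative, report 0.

p̄ = Σdᵢ / (k·n) = 126 / (20 × 100) = 0.06300
LCL = p̄ − 3·√(p̄(1−p̄)/n) = 0.06300 − 3 × 0.02430 = -0.00989 → 0 (negative, so LCL = 0)

0.0000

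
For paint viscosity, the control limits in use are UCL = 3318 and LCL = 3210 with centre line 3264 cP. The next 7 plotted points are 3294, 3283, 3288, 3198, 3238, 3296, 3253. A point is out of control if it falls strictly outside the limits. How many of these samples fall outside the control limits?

1

Compare each point to [3210, 3318]: sample 4 = 3198 < LCL.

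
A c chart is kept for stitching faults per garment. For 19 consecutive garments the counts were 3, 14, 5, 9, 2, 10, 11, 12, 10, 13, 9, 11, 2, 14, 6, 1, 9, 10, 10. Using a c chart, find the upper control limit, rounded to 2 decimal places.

17.21

c̄ = (3 + 14 + 5 + 9 + 2 + 10 + 11 + 12 + 10 + 13 + 9 + 11 + 2 + 14 + 6 + 1 + 9 + 10 + 10) / 19 = 161 / 19 = 8.4737
UCL = c̄ + 3√c̄ = 8.4737 + 3 × √8.4737 = 8.4737 + 3 × 2.9110 = 17.2066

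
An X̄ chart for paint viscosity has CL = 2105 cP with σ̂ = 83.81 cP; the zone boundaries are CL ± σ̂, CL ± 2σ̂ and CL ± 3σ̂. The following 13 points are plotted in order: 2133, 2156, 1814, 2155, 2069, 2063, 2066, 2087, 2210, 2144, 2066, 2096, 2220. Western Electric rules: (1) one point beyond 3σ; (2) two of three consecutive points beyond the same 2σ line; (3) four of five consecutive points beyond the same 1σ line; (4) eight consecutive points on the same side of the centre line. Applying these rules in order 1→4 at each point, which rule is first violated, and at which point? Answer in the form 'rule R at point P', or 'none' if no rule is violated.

Zone of each point (C = within 1σ̂, B = 1σ̂–2σ̂, A = 2σ̂–3σ̂, * = beyond 3σ̂; sign = side of CL): 1:+C, 2:+C, 3:-*, 4:+C, 5:-C, 6:-C, 7:-C, 8:-C, 9:+B, 10:+C, 11:-C, 12:-C, 13:+B
Rule 1 (one point beyond the 3σ limits) is satisfied at point 3.

rule 1 at point 3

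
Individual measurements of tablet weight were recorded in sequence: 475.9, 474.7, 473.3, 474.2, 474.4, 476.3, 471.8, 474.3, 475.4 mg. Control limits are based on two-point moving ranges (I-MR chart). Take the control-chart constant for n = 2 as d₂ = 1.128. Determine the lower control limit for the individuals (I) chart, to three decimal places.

469.923

X̄ = (475.9 + 474.7 + 473.3 + 474.2 + 474.4 + 476.3 + 471.8 + 474.3 + 475.4) / 9 = 474.4778
Moving ranges: 1.2, 1.4, 0.9, 0.2, 1.9, 4.5, 2.5, 1.1; M̄R̄ = 13.7000 / 8 = 1.7125
LCL = X̄ − 3·M̄R̄/d₂ = 474.4778 − 3 × 1.7125 / 1.128 = 469.9233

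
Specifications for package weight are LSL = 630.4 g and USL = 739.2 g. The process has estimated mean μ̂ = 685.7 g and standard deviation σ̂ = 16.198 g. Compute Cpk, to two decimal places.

Cpu = (USL − μ̂) / (3σ̂) = (739.2 − 685.7) / (3 × 16.198) = 1.1010; Cpl = (μ̂ − LSL) / (3σ̂) = (685.7 − 630.4) / (3 × 16.198) = 1.1380; Cpk = min(Cpu, Cpl) = 1.1010

1.10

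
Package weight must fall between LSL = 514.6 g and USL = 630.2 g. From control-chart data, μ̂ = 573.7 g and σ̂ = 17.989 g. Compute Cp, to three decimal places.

1.071

Cp = (USL − LSL) / (6σ̂) = (630.2 − 514.6) / (6 × 17.989) = 115.6000 / 107.9340 = 1.0710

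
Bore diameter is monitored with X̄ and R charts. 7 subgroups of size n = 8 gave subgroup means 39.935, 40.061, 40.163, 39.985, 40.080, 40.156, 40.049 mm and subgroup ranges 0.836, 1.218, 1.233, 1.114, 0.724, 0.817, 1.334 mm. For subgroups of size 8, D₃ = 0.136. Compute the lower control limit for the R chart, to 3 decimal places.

R̄ = (0.836 + 1.218 + 1.233 + 1.114 + 0.724 + 0.817 + 1.334) / 7 = 7.2760 / 7 = 1.0394
LCL_R = D₃·R̄ = 0.136 × 1.0394 = 0.1414

0.141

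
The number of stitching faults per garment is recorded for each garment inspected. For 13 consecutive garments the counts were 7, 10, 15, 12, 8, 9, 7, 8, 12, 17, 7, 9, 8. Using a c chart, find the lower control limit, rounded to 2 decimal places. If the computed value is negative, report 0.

0.47

c̄ = (7 + 10 + 15 + 12 + 8 + 9 + 7 + 8 + 12 + 17 + 7 + 9 + 8) / 13 = 129 / 13 = 9.9231
LCL = c̄ − 3√c̄ = 9.9231 − 3 × 3.1501 = 0.4728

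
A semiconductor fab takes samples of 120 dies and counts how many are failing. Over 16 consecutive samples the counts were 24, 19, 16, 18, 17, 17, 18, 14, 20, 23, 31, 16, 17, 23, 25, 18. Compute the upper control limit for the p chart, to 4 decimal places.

p̄ = Σdᵢ / (k·n) = 316 / (16 × 120) = 0.16458
UCL = p̄ + 3·√(p̄(1−p̄)/n) = 0.16458 + 3 × √(0.16458×0.83542/120) = 0.16458 + 3 × 0.03385 = 0.26613

0.2661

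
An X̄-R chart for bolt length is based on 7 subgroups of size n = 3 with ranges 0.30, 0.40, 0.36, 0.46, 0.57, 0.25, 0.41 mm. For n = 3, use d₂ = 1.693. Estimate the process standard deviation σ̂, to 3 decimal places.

0.232

R̄ = (0.30 + 0.40 + 0.36 + 0.46 + 0.57 + 0.25 + 0.41) / 7 = 0.3929
σ̂ = R̄ / d₂ = 0.3929 / 1.693 = 0.2320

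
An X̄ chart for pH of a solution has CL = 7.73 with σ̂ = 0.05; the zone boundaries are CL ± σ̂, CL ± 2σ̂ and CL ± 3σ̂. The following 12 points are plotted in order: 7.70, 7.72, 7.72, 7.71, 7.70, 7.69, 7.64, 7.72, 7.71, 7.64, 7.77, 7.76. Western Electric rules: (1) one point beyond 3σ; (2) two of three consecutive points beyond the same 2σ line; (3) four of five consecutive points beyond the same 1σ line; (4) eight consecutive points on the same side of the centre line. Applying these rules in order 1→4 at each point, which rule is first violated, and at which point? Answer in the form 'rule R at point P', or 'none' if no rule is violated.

rule 4 at point 8

Zone of each point (C = within 1σ̂, B = 1σ̂–2σ̂, A = 2σ̂–3σ̂, * = beyond 3σ̂; sign = side of CL): 1:-C, 2:-C, 3:-C, 4:-C, 5:-C, 6:-C, 7:-B, 8:-C, 9:-C, 10:-B, 11:+C, 12:+C
Rule 4 (eight consecutive points on the same side of the centre line) is satisfied at point 8.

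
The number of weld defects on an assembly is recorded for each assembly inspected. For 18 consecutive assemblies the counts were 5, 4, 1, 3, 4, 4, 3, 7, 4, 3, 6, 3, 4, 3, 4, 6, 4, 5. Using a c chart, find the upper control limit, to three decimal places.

c̄ = (5 + 4 + 1 + 3 + 4 + 4 + 3 + 7 + 4 + 3 + 6 + 3 + 4 + 3 + 4 + 6 + 4 + 5) / 18 = 73 / 18 = 4.0556
UCL = c̄ + 3√c̄ = 4.0556 + 3 × √4.0556 = 4.0556 + 3 × 2.0138 = 10.0971

10.097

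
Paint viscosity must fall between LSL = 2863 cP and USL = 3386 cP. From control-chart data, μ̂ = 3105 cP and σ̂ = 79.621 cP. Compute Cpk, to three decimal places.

1.013

Cpu = (USL − μ̂) / (3σ̂) = (3386 − 3105) / (3 × 79.621) = 1.1764; Cpl = (μ̂ − LSL) / (3σ̂) = (3105 − 2863) / (3 × 79.621) = 1.0131; Cpk = min(Cpu, Cpl) = 1.0131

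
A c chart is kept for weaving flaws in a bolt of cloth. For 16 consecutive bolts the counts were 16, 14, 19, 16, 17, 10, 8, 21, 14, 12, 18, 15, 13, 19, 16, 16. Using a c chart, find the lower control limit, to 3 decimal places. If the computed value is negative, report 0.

c̄ = (16 + 14 + 19 + 16 + 17 + 10 + 8 + 21 + 14 + 12 + 18 + 15 + 13 + 19 + 16 + 16) / 16 = 244 / 16 = 15.2500
LCL = c̄ − 3√c̄ = 15.2500 − 3 × 3.9051 = 3.5346

3.535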